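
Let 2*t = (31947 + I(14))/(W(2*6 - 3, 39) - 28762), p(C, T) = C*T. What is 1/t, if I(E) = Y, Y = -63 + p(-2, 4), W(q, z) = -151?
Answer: -28913/15938 ≈ -1.8141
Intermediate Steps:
Y = -71 (Y = -63 - 2*4 = -63 - 8 = -71)
I(E) = -71
t = -15938/28913 (t = ((31947 - 71)/(-151 - 28762))/2 = (31876/(-28913))/2 = (31876*(-1/28913))/2 = (½)*(-31876/28913) = -15938/28913 ≈ -0.55124)
1/t = 1/(-15938/28913) = -28913/15938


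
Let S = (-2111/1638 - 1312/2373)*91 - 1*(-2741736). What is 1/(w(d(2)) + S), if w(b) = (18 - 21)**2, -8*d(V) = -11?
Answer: 2034/5576368451 ≈ 3.6475e-7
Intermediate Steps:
d(V) = 11/8 (d(V) = -1/8*(-11) = 11/8)
w(b) = 9 (w(b) = (-3)**2 = 9)
S = 5576350145/2034 (S = (-2111*1/1638 - 1312*1/2373)*91 + 2741736 = (-2111/1638 - 1312/2373)*91 + 2741736 = -48697/26442*91 + 2741736 = -340879/2034 + 2741736 = 5576350145/2034 ≈ 2.7416e+6)
1/(w(d(2)) + S) = 1/(9 + 5576350145/2034) = 1/(5576368451/2034) = 2034/5576368451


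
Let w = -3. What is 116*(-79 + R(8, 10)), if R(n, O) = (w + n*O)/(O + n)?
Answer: -78010/9 ≈ -8667.8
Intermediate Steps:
R(n, O) = (-3 + O*n)/(O + n) (R(n, O) = (-3 + n*O)/(O + n) = (-3 + O*n)/(O + n))
116*(-79 + R(8, 10)) = 116*(-79 + (-3 + 10*8)/(10 + 8)) = 116*(-79 + (-3 + 80)/18) = 116*(-79 + (1/18)*77) = 116*(-79 + 77/18) = 116*(-1345/18) = -78010/9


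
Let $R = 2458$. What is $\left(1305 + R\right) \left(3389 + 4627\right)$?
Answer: $30164208$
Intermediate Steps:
$\left(1305 + R\right) \left(3389 + 4627\right) = \left(1305 + 2458\right) \left(3389 + 4627\right) = 3763 \cdot 8016 = 30164208$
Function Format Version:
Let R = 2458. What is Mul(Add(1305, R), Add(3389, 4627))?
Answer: 30164208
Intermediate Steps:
Mul(Add(1305, R), Add(3389, 4627)) = Mul(Add(1305, 2458), Add(3389, 4627)) = Mul(3763, 8016) = 30164208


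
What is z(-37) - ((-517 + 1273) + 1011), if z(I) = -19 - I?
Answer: -1749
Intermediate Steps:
z(-37) - ((-517 + 1273) + 1011) = (-19 - 1*(-37)) - ((-517 + 1273) + 1011) = (-19 + 37) - (756 + 1011) = 18 - 1*1767 = 18 - 1767 = -1749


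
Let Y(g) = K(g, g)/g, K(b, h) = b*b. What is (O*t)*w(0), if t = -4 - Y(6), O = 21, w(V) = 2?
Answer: -420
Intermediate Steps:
K(b, h) = b**2
Y(g) = g (Y(g) = g**2/g = g)
t = -10 (t = -4 - 1*6 = -4 - 6 = -10)
(O*t)*w(0) = (21*(-10))*2 = -210*2 = -420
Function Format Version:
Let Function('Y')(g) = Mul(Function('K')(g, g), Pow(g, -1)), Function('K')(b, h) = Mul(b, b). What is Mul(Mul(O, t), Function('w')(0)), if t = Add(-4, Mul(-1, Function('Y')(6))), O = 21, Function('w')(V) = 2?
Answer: -420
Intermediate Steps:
Function('K')(b, h) = Pow(b, 2)
Function('Y')(g) = g (Function('Y')(g) = Mul(Pow(g, 2), Pow(g, -1)) = g)
t = -10 (t = Add(-4, Mul(-1, 6)) = Add(-4, -6) = -10)
Mul(Mul(O, t), Function('w')(0)) = Mul(Mul(21, -10), 2) = Mul(-210, 2) = -420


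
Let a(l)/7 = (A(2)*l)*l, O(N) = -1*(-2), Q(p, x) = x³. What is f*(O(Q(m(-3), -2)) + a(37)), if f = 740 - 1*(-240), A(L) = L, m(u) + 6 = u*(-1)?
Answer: 18784640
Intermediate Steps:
m(u) = -6 - u (m(u) = -6 + u*(-1) = -6 - u)
f = 980 (f = 740 + 240 = 980)
O(N) = 2
a(l) = 14*l² (a(l) = 7*((2*l)*l) = 7*(2*l²) = 14*l²)
f*(O(Q(m(-3), -2)) + a(37)) = 980*(2 + 14*37²) = 980*(2 + 14*1369) = 980*(2 + 19166) = 980*19168 = 18784640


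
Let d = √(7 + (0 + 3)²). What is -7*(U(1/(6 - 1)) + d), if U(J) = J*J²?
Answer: -3507/125 ≈ -28.056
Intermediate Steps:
U(J) = J³
d = 4 (d = √(7 + 3²) = √(7 + 9) = √16 = 4)
-7*(U(1/(6 - 1)) + d) = -7*((1/(6 - 1))³ + 4) = -7*((1/5)³ + 4) = -7*((⅕)³ + 4) = -7*(1/125 + 4) = -7*501/125 = -3507/125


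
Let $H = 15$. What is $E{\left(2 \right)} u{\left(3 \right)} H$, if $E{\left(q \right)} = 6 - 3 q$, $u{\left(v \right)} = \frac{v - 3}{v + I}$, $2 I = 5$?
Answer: $0$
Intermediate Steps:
$I = \frac{5}{2}$ ($I = \frac{1}{2} \cdot 5 = \frac{5}{2} \approx 2.5$)
$u{\left(v \right)} = \frac{-3 + v}{\frac{5}{2} + v}$ ($u{\left(v \right)} = \frac{v - 3}{v + \frac{5}{2}} = \frac{-3 + v}{\frac{5}{2} + v}$)
$E{\left(2 \right)} u{\left(3 \right)} H = \left(6 - 6\right) \frac{2 \left(-3 + 3\right)}{5 + 2 \cdot 3} \cdot 15 = \left(6 - 6\right) 2 \frac{1}{5 + 6} \cdot 0 \cdot 15 = 0 \cdot 2 \cdot \frac{1}{11} \cdot 0 \cdot 15 = 0 \cdot 0 \cdot 15 = 0 \cdot 0 = 0$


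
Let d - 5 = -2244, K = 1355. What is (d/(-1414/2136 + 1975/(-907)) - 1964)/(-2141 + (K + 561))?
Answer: 3233212672/618873525 ≈ 5.2243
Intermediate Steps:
d = -2239 (d = 5 - 2244 = -2239)
(d/(-1414/2136 + 1975/(-907)) - 1964)/(-2141 + (K + 561)) = (-2239/(-1414/2136 + 1975/(-907)) - 1964)/(-2141 + (1355 + 561)) = (-2239/(-1414*1/2136 + 1975*(-1/907)) - 1964)/(-2141 + 1916) = (-2239/(-707/1068 - 1975/907) - 1964)/(-225) = (-2239/(-2750549/968676) - 1964)*(-1/225) = (-2239*(-968676/2750549) - 1964)*(-1/225) = (2168865564/2750549 - 1964)*(-1/225) = -3233212672/2750549*(-1/225) = 3233212672/618873525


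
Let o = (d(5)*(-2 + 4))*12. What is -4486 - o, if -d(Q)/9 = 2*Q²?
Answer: 6314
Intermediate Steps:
d(Q) = -18*Q²
o = -10800 (o = ((-18*5²)*(-2 + 4))*12 = (-18*25*2)*12 = -450*2*12 = -900*12 = -10800)
-4486 - o = -4486 - 1*(-10800) = -4486 + 10800 = 6314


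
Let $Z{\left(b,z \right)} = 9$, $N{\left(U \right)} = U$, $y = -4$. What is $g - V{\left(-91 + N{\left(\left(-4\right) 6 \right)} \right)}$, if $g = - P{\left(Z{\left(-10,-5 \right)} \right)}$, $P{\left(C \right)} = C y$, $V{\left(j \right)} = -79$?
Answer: $115$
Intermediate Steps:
$P{\left(C \right)} = - 4 C$ ($P{\left(C \right)} = C \left(-4\right) = - 4 C$)
$g = 36$ ($g = - \left(-4\right) 9 = \left(-1\right) \left(-36\right) = 36$)
$g - V{\left(-91 + N{\left(\left(-4\right) 6 \right)} \right)} = 36 - -79 = 36 + 79 = 115$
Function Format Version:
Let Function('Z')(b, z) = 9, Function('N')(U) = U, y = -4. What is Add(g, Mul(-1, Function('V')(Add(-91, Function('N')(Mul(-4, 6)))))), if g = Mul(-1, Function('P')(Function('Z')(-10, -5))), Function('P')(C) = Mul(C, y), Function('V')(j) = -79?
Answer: 115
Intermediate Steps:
Function('P')(C) = Mul(-4, C) (Function('P')(C) = Mul(C, -4) = Mul(-4, C))
g = 36 (g = Mul(-1, Mul(-4, 9)) = Mul(-1, -36) = 36)
Add(g, Mul(-1, Function('V')(Add(-91, Function('N')(Mul(-4, 6)))))) = Add(36, Mul(-1, -79)) = Add(36, 79) = 115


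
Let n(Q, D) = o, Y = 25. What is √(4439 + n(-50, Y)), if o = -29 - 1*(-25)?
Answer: √4435 ≈ 66.596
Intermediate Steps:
o = -4 (o = -29 + 25 = -4)
n(Q, D) = -4
√(4439 + n(-50, Y)) = √(4439 - 4) = √4435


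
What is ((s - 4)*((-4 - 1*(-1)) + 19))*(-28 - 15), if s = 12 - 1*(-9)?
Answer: -11696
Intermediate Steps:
s = 21 (s = 12 + 9 = 21)
((s - 4)*((-4 - 1*(-1)) + 19))*(-28 - 15) = ((21 - 4)*((-4 - 1*(-1)) + 19))*(-28 - 15) = (17*((-4 + 1) + 19))*(-43) = (17*(-3 + 19))*(-43) = (17*16)*(-43) = 272*(-43) = -11696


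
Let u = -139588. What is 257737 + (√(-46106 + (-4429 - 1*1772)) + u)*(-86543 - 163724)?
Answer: 34934527733 - 250267*I*√52307 ≈ 3.4935e+10 - 5.7238e+7*I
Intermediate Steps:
257737 + (√(-46106 + (-4429 - 1*1772)) + u)*(-86543 - 163724) = 257737 + (√(-46106 + (-4429 - 1*1772)) - 139588)*(-86543 - 163724) = 257737 + (√(-46106 + (-4429 - 1772)) - 139588)*(-250267) = 257737 + (√(-46106 - 6201) - 139588)*(-250267) = 257737 + (√(-52307) - 139588)*(-250267) = 257737 + (I*√52307 - 139588)*(-250267) = 257737 + (-139588 + I*√52307)*(-250267) = 257737 + (34934269996 - 250267*I*√52307) = 34934527733 - 250267*I*√52307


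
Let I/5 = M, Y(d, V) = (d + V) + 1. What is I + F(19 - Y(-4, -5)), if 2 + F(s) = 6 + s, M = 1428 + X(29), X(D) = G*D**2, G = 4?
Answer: 23991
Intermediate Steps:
Y(d, V) = 1 + V + d (Y(d, V) = (V + d) + 1 = 1 + V + d)
X(D) = 4*D**2
M = 4792 (M = 1428 + 4*29**2 = 1428 + 4*841 = 1428 + 3364 = 4792)
F(s) = 4 + s (F(s) = -2 + (6 + s) = 4 + s)
I = 23960 (I = 5*4792 = 23960)
I + F(19 - Y(-4, -5)) = 23960 + (4 + (19 - (1 - 5 - 4))) = 23960 + (4 + (19 - 1*(-8))) = 23960 + (4 + (19 + 8)) = 23960 + (4 + 27) = 23960 + 31 = 23991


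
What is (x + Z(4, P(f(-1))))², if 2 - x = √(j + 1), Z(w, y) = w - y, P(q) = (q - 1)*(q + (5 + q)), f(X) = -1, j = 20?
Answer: (12 - √21)² ≈ 55.018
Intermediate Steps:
P(q) = (-1 + q)*(5 + 2*q)
x = 2 - √21 (x = 2 - √(20 + 1) = 2 - √21 ≈ -2.5826)
(x + Z(4, P(f(-1))))² = ((2 - √21) + (4 - (-5 + 2*(-1)² + 3*(-1))))² = ((2 - √21) + (4 - (-5 + 2*1 - 3)))² = ((2 - √21) + (4 - (-5 + 2 - 3)))² = ((2 - √21) + (4 - 1*(-6)))² = ((2 - √21) + (4 + 6))² = ((2 - √21) + 10)² = (12 - √21)²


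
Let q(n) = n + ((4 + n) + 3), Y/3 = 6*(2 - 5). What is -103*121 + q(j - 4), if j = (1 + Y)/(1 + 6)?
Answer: -87354/7 ≈ -12479.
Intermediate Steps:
Y = -54 (Y = 3*(6*(2 - 5)) = 3*(6*(-3)) = 3*(-18) = -54)
j = -53/7 (j = (1 - 54)/(1 + 6) = -53/7 ≈ -7.5714)
q(n) = 7 + 2*n (q(n) = n + (7 + n) = 7 + 2*n)
-103*121 + q(j - 4) = -103*121 + (7 + 2*(-53/7 - 4)) = -12463 + (7 + 2*(-81/7)) = -12463 + (7 - 162/7) = -12463 - 113/7 = -87354/7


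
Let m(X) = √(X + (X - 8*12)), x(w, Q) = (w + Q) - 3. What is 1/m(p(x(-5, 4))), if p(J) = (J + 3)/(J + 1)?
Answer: -I*√858/286 ≈ -0.10242*I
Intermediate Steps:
x(w, Q) = -3 + Q + w (x(w, Q) = (Q + w) - 3 = -3 + Q + w)
p(J) = (3 + J)/(1 + J)
m(X) = √(-96 + 2*X) (m(X) = √(X + (X - 96)) = √(X + (-96 + X)) = √(-96 + 2*X))
1/m(p(x(-5, 4))) = 1/(√(-96 + 2*((3 + (-3 + 4 - 5))/(1 + (-3 + 4 - 5))))) = 1/(√(-96 + 2*((3 - 4)/(1 - 4)))) = 1/(√(-96 + 2*(-1/(-3)))) = 1/(√(-96 + 2*(-⅓*(-1)))) = 1/(√(-96 + 2*(⅓))) = 1/(√(-96 + ⅔)) = 1/(√(-286/3)) = 1/(I*√858/3) = -I*√858/286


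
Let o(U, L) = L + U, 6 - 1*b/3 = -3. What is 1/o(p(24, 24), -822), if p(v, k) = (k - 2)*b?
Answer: -1/228 ≈ -0.0043860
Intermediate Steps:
b = 27 (b = 18 - 3*(-3) = 18 + 9 = 27)
p(v, k) = -54 + 27*k (p(v, k) = (k - 2)*27 = (-2 + k)*27 = -54 + 27*k)
1/o(p(24, 24), -822) = 1/(-822 + (-54 + 27*24)) = 1/(-822 + (-54 + 648)) = 1/(-822 + 594) = 1/(-228) = -1/228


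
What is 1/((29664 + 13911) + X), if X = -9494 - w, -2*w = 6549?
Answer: 2/74711 ≈ 2.6770e-5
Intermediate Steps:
w = -6549/2 (w = -½*6549 = -6549/2 ≈ -3274.5)
X = -12439/2 (X = -9494 - 1*(-6549/2) = -9494 + 6549/2 = -12439/2 ≈ -6219.5)
1/((29664 + 13911) + X) = 1/((29664 + 13911) - 12439/2) = 1/(43575 - 12439/2) = 1/(74711/2) = 2/74711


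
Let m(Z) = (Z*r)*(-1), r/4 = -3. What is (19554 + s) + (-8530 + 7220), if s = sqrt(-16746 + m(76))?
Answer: 18244 + I*sqrt(15834) ≈ 18244.0 + 125.83*I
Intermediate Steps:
r = -12 (r = 4*(-3) = -12)
m(Z) = 12*Z (m(Z) = (Z*(-12))*(-1) = -12*Z*(-1) = 12*Z)
s = I*sqrt(15834) (s = sqrt(-16746 + 12*76) = sqrt(-16746 + 912) = sqrt(-15834) = I*sqrt(15834) ≈ 125.83*I)
(19554 + s) + (-8530 + 7220) = (19554 + I*sqrt(15834)) + (-8530 + 7220) = (19554 + I*sqrt(15834)) - 1310 = 18244 + I*sqrt(15834)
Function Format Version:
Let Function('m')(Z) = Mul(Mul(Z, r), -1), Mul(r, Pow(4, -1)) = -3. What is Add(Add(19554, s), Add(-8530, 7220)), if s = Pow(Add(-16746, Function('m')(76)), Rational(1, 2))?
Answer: Add(18244, Mul(I, Pow(15834, Rational(1, 2)))) ≈ Add(18244., Mul(125.83, I))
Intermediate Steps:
r = -12 (r = Mul(4, -3) = -12)
Function('m')(Z) = Mul(12, Z) (Function('m')(Z) = Mul(Mul(Z, -12), -1) = Mul(Mul(-12, Z), -1) = Mul(12, Z))
s = Mul(I, Pow(15834, Rational(1, 2))) (s = Pow(Add(-16746, Mul(12, 76)), Rational(1, 2)) = Pow(Add(-16746, 912), Rational(1, 2)) = Pow(-15834, Rational(1, 2)) = Mul(I, Pow(15834, Rational(1, 2))) ≈ Mul(125.83, I))
Add(Add(19554, s), Add(-8530, 7220)) = Add(Add(19554, Mul(I, Pow(15834, Rational(1, 2)))), Add(-8530, 7220)) = Add(Add(19554, Mul(I, Pow(15834, Rational(1, 2)))), -1310) = Add(18244, Mul(I, Pow(15834, Rational(1, 2))))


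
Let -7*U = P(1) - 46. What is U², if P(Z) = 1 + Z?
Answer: 1936/49 ≈ 39.510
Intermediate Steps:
U = 44/7 (U = -((1 + 1) - 46)/7 = -(2 - 46)/7 = -⅐*(-44) = 44/7 ≈ 6.2857)
U² = (44/7)² = 1936/49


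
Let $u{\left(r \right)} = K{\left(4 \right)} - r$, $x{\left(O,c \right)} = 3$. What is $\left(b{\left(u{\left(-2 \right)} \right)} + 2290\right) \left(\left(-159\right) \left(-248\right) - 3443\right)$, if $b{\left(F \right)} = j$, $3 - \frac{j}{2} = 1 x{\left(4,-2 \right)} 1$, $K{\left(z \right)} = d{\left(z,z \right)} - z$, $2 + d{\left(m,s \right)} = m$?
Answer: $82414810$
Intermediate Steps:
$d{\left(m,s \right)} = -2 + m$
$K{\left(z \right)} = -2$ ($K{\left(z \right)} = \left(-2 + z\right) - z = -2$)
$u{\left(r \right)} = -2 - r$
$j = 0$ ($j = 6 - 2 \cdot 1 \cdot 3 \cdot 1 = 6 - 2 \cdot 3 \cdot 1 = 6 - 6 = 0$)
$b{\left(F \right)} = 0$
$\left(b{\left(u{\left(-2 \right)} \right)} + 2290\right) \left(\left(-159\right) \left(-248\right) - 3443\right) = \left(0 + 2290\right) \left(\left(-159\right) \left(-248\right) - 3443\right) = 2290 \left(39432 - 3443\right) = 2290 \cdot 35989 = 82414810$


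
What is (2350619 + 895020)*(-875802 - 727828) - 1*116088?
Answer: -5204804185658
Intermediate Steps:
(2350619 + 895020)*(-875802 - 727828) - 1*116088 = 3245639*(-1603630) - 116088 = -5204804069570 - 116088 = -5204804185658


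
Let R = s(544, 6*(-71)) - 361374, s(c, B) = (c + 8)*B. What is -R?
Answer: 596526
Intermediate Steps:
s(c, B) = B*(8 + c) (s(c, B) = (8 + c)*B = B*(8 + c))
R = -596526 (R = (6*(-71))*(8 + 544) - 361374 = -426*552 - 361374 = -235152 - 361374 = -596526)
-R = -1*(-596526) = 596526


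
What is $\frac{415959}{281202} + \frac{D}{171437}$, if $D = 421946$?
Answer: $\frac{9045848675}{2295639394} \approx 3.9404$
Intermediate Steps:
$\frac{415959}{281202} + \frac{D}{171437} = \frac{415959}{281202} + \frac{421946}{171437} = 415959 \cdot \frac{1}{281202} + 421946 \cdot \frac{1}{171437} = \frac{138653}{93734} + \frac{60278}{24491} = \frac{9045848675}{2295639394}$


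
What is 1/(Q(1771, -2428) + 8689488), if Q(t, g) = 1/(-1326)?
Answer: 1326/11522261087 ≈ 1.1508e-7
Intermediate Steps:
Q(t, g) = -1/1326
1/(Q(1771, -2428) + 8689488) = 1/(-1/1326 + 8689488) = 1/(11522261087/1326) = 1326/11522261087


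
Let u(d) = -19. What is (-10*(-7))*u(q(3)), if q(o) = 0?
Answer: -1330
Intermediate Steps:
(-10*(-7))*u(q(3)) = -10*(-7)*(-19) = 70*(-19) = -1330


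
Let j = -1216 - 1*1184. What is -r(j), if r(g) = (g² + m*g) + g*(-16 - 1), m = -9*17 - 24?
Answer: -6225600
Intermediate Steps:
j = -2400 (j = -1216 - 1184 = -2400)
m = -177 (m = -153 - 24 = -177)
r(g) = g² - 194*g (r(g) = (g² - 177*g) + g*(-16 - 1) = (g² - 177*g) + g*(-17) = (g² - 177*g) - 17*g = g² - 194*g)
-r(j) = -(-2400)*(-194 - 2400) = -(-2400)*(-2594) = -1*6225600 = -6225600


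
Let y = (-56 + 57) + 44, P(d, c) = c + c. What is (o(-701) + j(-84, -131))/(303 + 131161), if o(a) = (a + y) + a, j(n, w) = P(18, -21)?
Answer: -1399/131464 ≈ -0.010642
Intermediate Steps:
P(d, c) = 2*c
j(n, w) = -42 (j(n, w) = 2*(-21) = -42)
y = 45 (y = 1 + 44 = 45)
o(a) = 45 + 2*a (o(a) = (a + 45) + a = (45 + a) + a = 45 + 2*a)
(o(-701) + j(-84, -131))/(303 + 131161) = ((45 + 2*(-701)) - 42)/(303 + 131161) = ((45 - 1402) - 42)/131464 = (-1357 - 42)*(1/131464) = -1399*1/131464 = -1399/131464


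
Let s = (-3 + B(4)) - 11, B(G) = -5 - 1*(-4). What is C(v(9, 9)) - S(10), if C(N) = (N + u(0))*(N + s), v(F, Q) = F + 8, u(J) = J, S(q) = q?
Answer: 24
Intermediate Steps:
B(G) = -1 (B(G) = -5 + 4 = -1)
s = -15 (s = (-3 - 1) - 11 = -4 - 11 = -15)
v(F, Q) = 8 + F
C(N) = N*(-15 + N) (C(N) = (N + 0)*(N - 15) = N*(-15 + N))
C(v(9, 9)) - S(10) = (8 + 9)*(-15 + (8 + 9)) - 1*10 = 17*(-15 + 17) - 10 = 17*2 - 10 = 34 - 10 = 24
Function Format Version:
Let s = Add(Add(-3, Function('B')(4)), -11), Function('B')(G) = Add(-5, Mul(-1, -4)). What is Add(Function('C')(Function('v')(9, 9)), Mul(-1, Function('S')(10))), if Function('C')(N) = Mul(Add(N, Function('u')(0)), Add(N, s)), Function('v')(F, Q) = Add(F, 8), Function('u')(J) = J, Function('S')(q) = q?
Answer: 24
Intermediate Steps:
Function('B')(G) = -1 (Function('B')(G) = Add(-5, 4) = -1)
s = -15 (s = Add(Add(-3, -1), -11) = Add(-4, -11) = -15)
Function('v')(F, Q) = Add(8, F)
Function('C')(N) = Mul(N, Add(-15, N)) (Function('C')(N) = Mul(Add(N, 0), Add(N, -15)) = Mul(N, Add(-15, N)))
Add(Function('C')(Function('v')(9, 9)), Mul(-1, Function('S')(10))) = Add(Mul(Add(8, 9), Add(-15, Add(8, 9))), Mul(-1, 10)) = Add(Mul(17, Add(-15, 17)), -10) = Add(Mul(17, 2), -10) = Add(34, -10) = 24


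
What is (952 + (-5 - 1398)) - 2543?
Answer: -2994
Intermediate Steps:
(952 + (-5 - 1398)) - 2543 = (952 - 1403) - 2543 = -451 - 2543 = -2994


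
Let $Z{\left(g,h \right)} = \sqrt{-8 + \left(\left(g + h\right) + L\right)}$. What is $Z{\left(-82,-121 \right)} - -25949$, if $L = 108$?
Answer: $25949 + i \sqrt{103} \approx 25949.0 + 10.149 i$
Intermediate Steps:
$Z{\left(g,h \right)} = \sqrt{100 + g + h}$ ($Z{\left(g,h \right)} = \sqrt{-8 + \left(\left(g + h\right) + 108\right)} = \sqrt{-8 + \left(108 + g + h\right)} = \sqrt{100 + g + h}$)
$Z{\left(-82,-121 \right)} - -25949 = \sqrt{100 - 82 - 121} - -25949 = \sqrt{-103} + 25949 = i \sqrt{103} + 25949 = 25949 + i \sqrt{103}$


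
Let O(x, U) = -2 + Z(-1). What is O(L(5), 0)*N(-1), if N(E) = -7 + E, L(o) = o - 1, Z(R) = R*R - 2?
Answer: 24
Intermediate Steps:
Z(R) = -2 + R**2 (Z(R) = R**2 - 2 = -2 + R**2)
L(o) = -1 + o
O(x, U) = -3 (O(x, U) = -2 + (-2 + (-1)**2) = -2 + (-2 + 1) = -2 - 1 = -3)
O(L(5), 0)*N(-1) = -3*(-7 - 1) = -3*(-8) = 24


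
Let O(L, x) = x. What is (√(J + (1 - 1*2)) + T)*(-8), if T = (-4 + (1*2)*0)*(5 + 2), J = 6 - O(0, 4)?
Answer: 216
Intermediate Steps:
J = 2 (J = 6 - 1*4 = 6 - 4 = 2)
T = -28 (T = (-4 + 2*0)*7 = (-4 + 0)*7 = -4*7 = -28)
(√(J + (1 - 1*2)) + T)*(-8) = (√(2 + (1 - 1*2)) - 28)*(-8) = (√(2 + (1 - 2)) - 28)*(-8) = (√(2 - 1) - 28)*(-8) = (√1 - 28)*(-8) = (1 - 28)*(-8) = -27*(-8) = 216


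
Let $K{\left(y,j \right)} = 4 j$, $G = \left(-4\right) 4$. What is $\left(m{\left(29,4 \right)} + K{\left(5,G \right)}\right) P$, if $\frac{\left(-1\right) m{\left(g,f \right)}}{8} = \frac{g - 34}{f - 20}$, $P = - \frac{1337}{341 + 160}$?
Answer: $\frac{177821}{1002} \approx 177.47$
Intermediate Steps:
$G = -16$
$P = - \frac{1337}{501} \approx -2.6687$
$m{\left(g,f \right)} = - \frac{8 \left(-34 + g\right)}{-20 + f}$ ($m{\left(g,f \right)} = - 8 \frac{g - 34}{f - 20} = - 8 \frac{-34 + g}{-20 + f} = - \frac{8 \left(-34 + g\right)}{-20 + f}$)
$\left(m{\left(29,4 \right)} + K{\left(5,G \right)}\right) P = \left(\frac{8 \left(34 - 29\right)}{-20 + 4} + 4 \left(-16\right)\right) \left(- \frac{1337}{501}\right) = \left(\frac{8 \left(34 - 29\right)}{-16} - 64\right) \left(- \frac{1337}{501}\right) = \left(8 \left(- \frac{1}{16}\right) 5 - 64\right) \left(- \frac{1337}{501}\right) = \left(- \frac{5}{2} - 64\right) \left(- \frac{1337}{501}\right) = \left(- \frac{133}{2}\right) \left(- \frac{1337}{501}\right) = \frac{177821}{1002}$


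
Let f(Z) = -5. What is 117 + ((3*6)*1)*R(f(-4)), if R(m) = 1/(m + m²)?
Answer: 1179/10 ≈ 117.90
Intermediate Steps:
117 + ((3*6)*1)*R(f(-4)) = 117 + ((3*6)*1)*(1/((-5)*(1 - 5))) = 117 + (18*1)*(-⅕/(-4)) = 117 + 18*(-⅕*(-¼)) = 117 + 18*(1/20) = 117 + 9/10 = 1179/10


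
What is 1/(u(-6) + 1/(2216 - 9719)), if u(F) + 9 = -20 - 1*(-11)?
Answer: -7503/135055 ≈ -0.055555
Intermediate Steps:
u(F) = -18 (u(F) = -9 + (-20 - 1*(-11)) = -9 + (-20 + 11) = -9 - 9 = -18)
1/(u(-6) + 1/(2216 - 9719)) = 1/(-18 + 1/(2216 - 9719)) = 1/(-18 + 1/(-7503)) = 1/(-18 - 1/7503) = 1/(-135055/7503) = -7503/135055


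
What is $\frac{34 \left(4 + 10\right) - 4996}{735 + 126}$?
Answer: $- \frac{4520}{861} \approx -5.2497$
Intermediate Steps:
$\frac{34 \left(4 + 10\right) - 4996}{735 + 126} = \frac{34 \cdot 14 - 4996}{861} = \left(476 - 4996\right) \frac{1}{861} = \left(-4520\right) \frac{1}{861} = - \frac{4520}{861}$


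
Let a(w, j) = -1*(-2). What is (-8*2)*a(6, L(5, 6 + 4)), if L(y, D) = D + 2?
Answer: -32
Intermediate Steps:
L(y, D) = 2 + D
a(w, j) = 2
(-8*2)*a(6, L(5, 6 + 4)) = -8*2*2 = -16*2 = -32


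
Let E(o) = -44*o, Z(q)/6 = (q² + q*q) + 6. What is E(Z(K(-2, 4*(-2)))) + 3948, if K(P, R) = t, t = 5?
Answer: -10836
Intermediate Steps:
K(P, R) = 5
Z(q) = 36 + 12*q² (Z(q) = 6*((q² + q*q) + 6) = 6*((q² + q²) + 6) = 6*(2*q² + 6) = 6*(6 + 2*q²) = 36 + 12*q²)
E(Z(K(-2, 4*(-2)))) + 3948 = -44*(36 + 12*5²) + 3948 = -44*(36 + 12*25) + 3948 = -44*(36 + 300) + 3948 = -44*336 + 3948 = -14784 + 3948 = -10836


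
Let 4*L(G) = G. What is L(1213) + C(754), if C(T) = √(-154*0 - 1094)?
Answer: 1213/4 + I*√1094 ≈ 303.25 + 33.076*I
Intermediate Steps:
L(G) = G/4
C(T) = I*√1094 (C(T) = √(0 - 1094) = √(-1094) = I*√1094)
L(1213) + C(754) = (¼)*1213 + I*√1094 = 1213/4 + I*√1094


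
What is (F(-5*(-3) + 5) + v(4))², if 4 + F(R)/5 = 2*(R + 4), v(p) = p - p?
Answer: 48400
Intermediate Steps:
v(p) = 0
F(R) = 20 + 10*R (F(R) = -20 + 5*(2*(R + 4)) = -20 + 5*(2*(4 + R)) = -20 + 5*(8 + 2*R) = -20 + (40 + 10*R) = 20 + 10*R)
(F(-5*(-3) + 5) + v(4))² = ((20 + 10*(-5*(-3) + 5)) + 0)² = ((20 + 10*(15 + 5)) + 0)² = ((20 + 10*20) + 0)² = ((20 + 200) + 0)² = (220 + 0)² = 220² = 48400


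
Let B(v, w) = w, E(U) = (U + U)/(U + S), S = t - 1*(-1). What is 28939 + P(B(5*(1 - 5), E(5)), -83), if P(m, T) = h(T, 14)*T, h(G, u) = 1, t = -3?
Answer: 28856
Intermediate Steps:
S = -2 (S = -3 - 1*(-1) = -3 + 1 = -2)
E(U) = 2*U/(-2 + U) (E(U) = (U + U)/(U - 2) = (2*U)/(-2 + U) = 2*U/(-2 + U))
P(m, T) = T (P(m, T) = 1*T = T)
28939 + P(B(5*(1 - 5), E(5)), -83) = 28939 - 83 = 28856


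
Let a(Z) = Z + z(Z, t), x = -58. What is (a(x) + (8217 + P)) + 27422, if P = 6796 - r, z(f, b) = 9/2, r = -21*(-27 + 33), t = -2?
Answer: 85015/2 ≈ 42508.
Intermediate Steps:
r = -126 (r = -21*6 = -126)
z(f, b) = 9/2 (z(f, b) = 9*(½) = 9/2)
P = 6922 (P = 6796 - 1*(-126) = 6796 + 126 = 6922)
a(Z) = 9/2 + Z (a(Z) = Z + 9/2 = 9/2 + Z)
(a(x) + (8217 + P)) + 27422 = ((9/2 - 58) + (8217 + 6922)) + 27422 = (-107/2 + 15139) + 27422 = 30171/2 + 27422 = 85015/2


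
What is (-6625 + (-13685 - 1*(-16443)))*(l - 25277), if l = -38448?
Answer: 246424575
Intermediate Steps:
(-6625 + (-13685 - 1*(-16443)))*(l - 25277) = (-6625 + (-13685 - 1*(-16443)))*(-38448 - 25277) = (-6625 + (-13685 + 16443))*(-63725) = (-6625 + 2758)*(-63725) = -3867*(-63725) = 246424575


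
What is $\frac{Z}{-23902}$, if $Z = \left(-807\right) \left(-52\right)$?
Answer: $- \frac{20982}{11951} \approx -1.7557$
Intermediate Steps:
$Z = 41964$
$\frac{Z}{-23902} = \frac{41964}{-23902} = 41964 \left(- \frac{1}{23902}\right) = - \frac{20982}{11951}$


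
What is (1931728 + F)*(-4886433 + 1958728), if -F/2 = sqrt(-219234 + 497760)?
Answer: -5655529724240 + 5855410*sqrt(278526) ≈ -5.6524e+12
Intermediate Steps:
F = -2*sqrt(278526) (F = -2*sqrt(-219234 + 497760) = -2*sqrt(278526) ≈ -1055.5)
(1931728 + F)*(-4886433 + 1958728) = (1931728 - 2*sqrt(278526))*(-4886433 + 1958728) = (1931728 - 2*sqrt(278526))*(-2927705) = -5655529724240 + 5855410*sqrt(278526)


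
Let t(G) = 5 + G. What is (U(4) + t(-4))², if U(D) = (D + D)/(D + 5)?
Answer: 289/81 ≈ 3.5679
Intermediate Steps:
U(D) = 2*D/(5 + D) (U(D) = (2*D)/(5 + D) = 2*D/(5 + D))
(U(4) + t(-4))² = (2*4/(5 + 4) + (5 - 4))² = (2*4/9 + 1)² = (2*4*(⅑) + 1)² = (8/9 + 1)² = (17/9)² = 289/81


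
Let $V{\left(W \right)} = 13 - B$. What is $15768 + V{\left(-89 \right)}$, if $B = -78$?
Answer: $15859$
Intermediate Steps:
$V{\left(W \right)} = 91$ ($V{\left(W \right)} = 13 - -78 = 13 + 78 = 91$)
$15768 + V{\left(-89 \right)} = 15768 + 91 = 15859$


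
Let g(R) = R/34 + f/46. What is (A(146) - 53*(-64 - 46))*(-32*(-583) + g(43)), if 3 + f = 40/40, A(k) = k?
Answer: 43594761636/391 ≈ 1.1150e+8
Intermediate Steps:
f = -2 (f = -3 + 40/40 = -3 + 40*(1/40) = -3 + 1 = -2)
g(R) = -1/23 + R/34 (g(R) = R/34 - 2/46 = R*(1/34) - 2*1/46 = R/34 - 1/23 = -1/23 + R/34)
(A(146) - 53*(-64 - 46))*(-32*(-583) + g(43)) = (146 - 53*(-64 - 46))*(-32*(-583) + (-1/23 + (1/34)*43)) = (146 - 53*(-110))*(18656 + (-1/23 + 43/34)) = (146 + 5830)*(18656 + 955/782) = 5976*(14589947/782) = 43594761636/391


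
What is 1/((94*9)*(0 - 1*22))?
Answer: -1/18612 ≈ -5.3729e-5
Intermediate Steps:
1/((94*9)*(0 - 1*22)) = 1/(846*(0 - 22)) = 1/(846*(-22)) = 1/(-18612) = -1/18612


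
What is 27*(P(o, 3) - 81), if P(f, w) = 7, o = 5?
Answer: -1998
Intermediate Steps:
27*(P(o, 3) - 81) = 27*(7 - 81) = 27*(-74) = -1998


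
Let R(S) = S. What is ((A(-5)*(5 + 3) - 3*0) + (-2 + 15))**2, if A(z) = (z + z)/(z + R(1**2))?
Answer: 1089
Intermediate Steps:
A(z) = 2*z/(1 + z) (A(z) = (z + z)/(z + 1**2) = (2*z)/(z + 1) = (2*z)/(1 + z) = 2*z/(1 + z))
((A(-5)*(5 + 3) - 3*0) + (-2 + 15))**2 = (((2*(-5)/(1 - 5))*(5 + 3) - 3*0) + (-2 + 15))**2 = (((2*(-5)/(-4))*8 + 0) + 13)**2 = (((2*(-5)*(-1/4))*8 + 0) + 13)**2 = (((5/2)*8 + 0) + 13)**2 = ((20 + 0) + 13)**2 = (20 + 13)**2 = 33**2 = 1089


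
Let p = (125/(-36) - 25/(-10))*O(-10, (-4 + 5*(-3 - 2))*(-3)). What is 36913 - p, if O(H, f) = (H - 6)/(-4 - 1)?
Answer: 332245/9 ≈ 36916.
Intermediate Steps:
O(H, f) = 6/5 - H/5 (O(H, f) = (-6 + H)/(-5) = (-6 + H)*(-1/5) = 6/5 - H/5)
p = -28/9 (p = (125/(-36) - 25/(-10))*(6/5 - 1/5*(-10)) = (125*(-1/36) - 25*(-1/10))*(6/5 + 2) = (-125/36 + 5/2)*(16/5) = -35/36*16/5 = -28/9 ≈ -3.1111)
36913 - p = 36913 - 1*(-28/9) = 36913 + 28/9 = 332245/9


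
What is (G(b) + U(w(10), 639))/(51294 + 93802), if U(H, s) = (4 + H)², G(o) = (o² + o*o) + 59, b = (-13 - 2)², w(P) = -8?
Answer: 14475/20728 ≈ 0.69833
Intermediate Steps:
b = 225 (b = (-15)² = 225)
G(o) = 59 + 2*o² (G(o) = (o² + o²) + 59 = 2*o² + 59 = 59 + 2*o²)
(G(b) + U(w(10), 639))/(51294 + 93802) = ((59 + 2*225²) + (4 - 8)²)/(51294 + 93802) = ((59 + 2*50625) + (-4)²)/145096 = ((59 + 101250) + 16)*(1/145096) = (101309 + 16)*(1/145096) = 101325*(1/145096) = 14475/20728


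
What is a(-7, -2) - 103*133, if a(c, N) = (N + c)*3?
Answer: -13726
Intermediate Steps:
a(c, N) = 3*N + 3*c
a(-7, -2) - 103*133 = (3*(-2) + 3*(-7)) - 103*133 = (-6 - 21) - 13699 = -27 - 13699 = -13726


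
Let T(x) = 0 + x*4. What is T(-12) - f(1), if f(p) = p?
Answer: -49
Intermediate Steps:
T(x) = 4*x (T(x) = 0 + 4*x = 4*x)
T(-12) - f(1) = 4*(-12) - 1*1 = -48 - 1 = -49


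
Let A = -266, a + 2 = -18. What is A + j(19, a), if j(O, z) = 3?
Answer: -263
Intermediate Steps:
a = -20 (a = -2 - 18 = -20)
A + j(19, a) = -266 + 3 = -263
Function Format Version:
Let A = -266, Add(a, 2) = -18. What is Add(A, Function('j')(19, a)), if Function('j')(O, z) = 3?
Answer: -263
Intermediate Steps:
a = -20 (a = Add(-2, -18) = -20)
Add(A, Function('j')(19, a)) = Add(-266, 3) = -263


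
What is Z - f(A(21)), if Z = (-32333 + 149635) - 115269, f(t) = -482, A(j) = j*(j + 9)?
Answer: 2515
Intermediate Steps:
A(j) = j*(9 + j)
Z = 2033 (Z = 117302 - 115269 = 2033)
Z - f(A(21)) = 2033 - 1*(-482) = 2033 + 482 = 2515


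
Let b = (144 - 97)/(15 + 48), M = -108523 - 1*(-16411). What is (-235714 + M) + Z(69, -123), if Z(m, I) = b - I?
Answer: -20645242/63 ≈ -3.2770e+5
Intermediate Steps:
M = -92112 (M = -108523 + 16411 = -92112)
b = 47/63 ≈ 0.74603
Z(m, I) = 47/63 - I
(-235714 + M) + Z(69, -123) = (-235714 - 92112) + (47/63 - 1*(-123)) = -327826 + (47/63 + 123) = -327826 + 7796/63 = -20645242/63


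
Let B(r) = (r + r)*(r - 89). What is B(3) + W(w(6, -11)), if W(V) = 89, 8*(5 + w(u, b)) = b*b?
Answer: -427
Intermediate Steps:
w(u, b) = -5 + b²/8 (w(u, b) = -5 + (b*b)/8 = -5 + b²/8)
B(r) = 2*r*(-89 + r) (B(r) = (2*r)*(-89 + r) = 2*r*(-89 + r))
B(3) + W(w(6, -11)) = 2*3*(-89 + 3) + 89 = 2*3*(-86) + 89 = -516 + 89 = -427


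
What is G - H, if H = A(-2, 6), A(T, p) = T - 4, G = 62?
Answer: 68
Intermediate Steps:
A(T, p) = -4 + T
H = -6 (H = -4 - 2 = -6)
G - H = 62 - 1*(-6) = 62 + 6 = 68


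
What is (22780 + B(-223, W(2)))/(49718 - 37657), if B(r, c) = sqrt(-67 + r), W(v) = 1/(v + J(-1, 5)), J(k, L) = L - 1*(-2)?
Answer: 22780/12061 + I*sqrt(290)/12061 ≈ 1.8887 + 0.0014119*I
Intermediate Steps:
J(k, L) = 2 + L (J(k, L) = L + 2 = 2 + L)
W(v) = 1/(7 + v) (W(v) = 1/(v + (2 + 5)) = 1/(v + 7) = 1/(7 + v))
(22780 + B(-223, W(2)))/(49718 - 37657) = (22780 + sqrt(-67 - 223))/(49718 - 37657) = (22780 + sqrt(-290))/12061 = (22780 + I*sqrt(290))*(1/12061) = 22780/12061 + I*sqrt(290)/12061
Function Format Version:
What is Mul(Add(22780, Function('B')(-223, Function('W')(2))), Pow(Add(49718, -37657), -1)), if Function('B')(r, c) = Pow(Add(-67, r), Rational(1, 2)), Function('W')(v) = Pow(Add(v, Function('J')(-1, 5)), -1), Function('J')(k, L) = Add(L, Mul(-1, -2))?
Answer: Add(Rational(22780, 12061), Mul(Rational(1, 12061), I, Pow(290, Rational(1, 2)))) ≈ Add(1.8887, Mul(0.0014119, I))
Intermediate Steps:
Function('J')(k, L) = Add(2, L) (Function('J')(k, L) = Add(L, 2) = Add(2, L))
Function('W')(v) = Pow(Add(7, v), -1) (Function('W')(v) = Pow(Add(v, Add(2, 5)), -1) = Pow(Add(v, 7), -1) = Pow(Add(7, v), -1))
Mul(Add(22780, Function('B')(-223, Function('W')(2))), Pow(Add(49718, -37657), -1)) = Mul(Add(22780, Pow(Add(-67, -223), Rational(1, 2))), Pow(Add(49718, -37657), -1)) = Mul(Add(22780, Pow(-290, Rational(1, 2))), Pow(12061, -1)) = Mul(Add(22780, Mul(I, Pow(290, Rational(1, 2)))), Rational(1, 12061)) = Add(Rational(22780, 12061), Mul(Rational(1, 12061), I, Pow(290, Rational(1, 2))))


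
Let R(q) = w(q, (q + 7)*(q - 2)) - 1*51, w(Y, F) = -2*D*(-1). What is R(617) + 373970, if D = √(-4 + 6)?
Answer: 373919 + 2*√2 ≈ 3.7392e+5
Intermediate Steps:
D = √2 ≈ 1.4142
w(Y, F) = 2*√2 (w(Y, F) = -2*√2*(-1) = 2*√2)
R(q) = -51 + 2*√2 (R(q) = 2*√2 - 1*51 = 2*√2 - 51 = -51 + 2*√2)
R(617) + 373970 = (-51 + 2*√2) + 373970 = 373919 + 2*√2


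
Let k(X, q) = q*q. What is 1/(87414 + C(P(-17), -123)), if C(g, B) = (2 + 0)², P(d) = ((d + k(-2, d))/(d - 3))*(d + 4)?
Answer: 1/87418 ≈ 1.1439e-5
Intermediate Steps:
k(X, q) = q²
P(d) = (4 + d)*(d + d²)/(-3 + d) (P(d) = ((d + d²)/(d - 3))*(d + 4) = ((d + d²)/(-3 + d))*(4 + d) = (4 + d)*(d + d²)/(-3 + d))
C(g, B) = 4 (C(g, B) = 2² = 4)
1/(87414 + C(P(-17), -123)) = 1/(87414 + 4) = 1/87418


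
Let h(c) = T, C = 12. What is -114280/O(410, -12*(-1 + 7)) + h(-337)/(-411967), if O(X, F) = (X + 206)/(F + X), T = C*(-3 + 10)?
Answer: -1989112631578/31721459 ≈ -62706.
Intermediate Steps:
T = 84 (T = 12*(-3 + 10) = 12*7 = 84)
O(X, F) = (206 + X)/(F + X)
h(c) = 84
-114280/O(410, -12*(-1 + 7)) + h(-337)/(-411967) = -114280*(-12*(-1 + 7) + 410)/(206 + 410) + 84/(-411967) = -114280/(616/(-12*6 + 410)) + 84*(-1/411967) = -114280/(616/(-72 + 410)) - 84/411967 = -114280/(616/338) - 84/411967 = -114280/((1/338)*616) - 84/411967 = -114280/308/169 - 84/411967 = -114280*169/308 - 84/411967 = -4828330/77 - 84/411967 = -1989112631578/31721459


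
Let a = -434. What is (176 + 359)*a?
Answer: -232190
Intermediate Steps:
(176 + 359)*a = (176 + 359)*(-434) = 535*(-434) = -232190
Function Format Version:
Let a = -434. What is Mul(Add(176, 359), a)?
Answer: -232190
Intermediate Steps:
Mul(Add(176, 359), a) = Mul(Add(176, 359), -434) = Mul(535, -434) = -232190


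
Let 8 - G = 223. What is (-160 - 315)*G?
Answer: 102125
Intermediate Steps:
G = -215 (G = 8 - 1*223 = 8 - 223 = -215)
(-160 - 315)*G = (-160 - 315)*(-215) = -475*(-215) = 102125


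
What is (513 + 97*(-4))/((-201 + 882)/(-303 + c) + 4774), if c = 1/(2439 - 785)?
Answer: 12529025/478283248 ≈ 0.026196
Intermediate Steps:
c = 1/1654 ≈ 0.00060460
(513 + 97*(-4))/((-201 + 882)/(-303 + c) + 4774) = (513 + 97*(-4))/((-201 + 882)/(-303 + 1/1654) + 4774) = (513 - 388)/(681/(-501161/1654) + 4774) = 125/(681*(-1654/501161) + 4774) = 125/(-1126374/501161 + 4774) = 125/(2391416240/501161) = 125*(501161/2391416240) = 12529025/478283248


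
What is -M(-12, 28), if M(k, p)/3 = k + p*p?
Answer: -2316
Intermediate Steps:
M(k, p) = 3*k + 3*p**2 (M(k, p) = 3*(k + p*p) = 3*(k + p**2) = 3*k + 3*p**2)
-M(-12, 28) = -(3*(-12) + 3*28**2) = -(-36 + 3*784) = -(-36 + 2352) = -1*2316 = -2316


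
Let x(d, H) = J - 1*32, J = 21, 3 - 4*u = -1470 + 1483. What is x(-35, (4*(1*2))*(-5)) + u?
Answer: -27/2 ≈ -13.500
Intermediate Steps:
u = -5/2 (u = 3/4 - (-1470 + 1483)/4 = 3/4 - 1/4*13 = 3/4 - 13/4 = -5/2 ≈ -2.5000)
x(d, H) = -11 (x(d, H) = 21 - 1*32 = 21 - 32 = -11)
x(-35, (4*(1*2))*(-5)) + u = -11 - 5/2 = -27/2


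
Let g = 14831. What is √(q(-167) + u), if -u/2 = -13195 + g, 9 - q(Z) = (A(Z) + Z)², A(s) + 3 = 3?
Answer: 4*I*√1947 ≈ 176.5*I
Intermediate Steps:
A(s) = 0 (A(s) = -3 + 3 = 0)
q(Z) = 9 - Z² (q(Z) = 9 - (0 + Z)² = 9 - Z²)
u = -3272 (u = -2*(-13195 + 14831) = -2*1636 = -3272)
√(q(-167) + u) = √((9 - 1*(-167)²) - 3272) = √((9 - 1*27889) - 3272) = √((9 - 27889) - 3272) = √(-27880 - 3272) = √(-31152) = 4*I*√1947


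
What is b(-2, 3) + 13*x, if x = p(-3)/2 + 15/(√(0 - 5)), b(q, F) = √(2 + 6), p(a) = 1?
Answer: 13/2 + 2*√2 - 39*I*√5 ≈ 9.3284 - 87.207*I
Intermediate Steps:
b(q, F) = 2*√2 (b(q, F) = √8 = 2*√2)
x = ½ - 3*I*√5 (x = 1/2 + 15/(√(0 - 5)) = 1*(½) + 15/(√(-5)) = ½ + 15/((I*√5)) = ½ + 15*(-I*√5/5) = ½ - 3*I*√5 ≈ 0.5 - 6.7082*I)
b(-2, 3) + 13*x = 2*√2 + 13*(½ - 3*I*√5) = 2*√2 + (13/2 - 39*I*√5) = 13/2 + 2*√2 - 39*I*√5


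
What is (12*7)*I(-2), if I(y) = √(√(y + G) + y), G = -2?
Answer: 84*√(-2 + 2*I) ≈ 54.062 + 130.52*I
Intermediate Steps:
I(y) = √(y + √(-2 + y)) (I(y) = √(√(y - 2) + y) = √(√(-2 + y) + y) = √(y + √(-2 + y)))
(12*7)*I(-2) = (12*7)*√(-2 + √(-2 - 2)) = 84*√(-2 + √(-4)) = 84*√(-2 + 2*I)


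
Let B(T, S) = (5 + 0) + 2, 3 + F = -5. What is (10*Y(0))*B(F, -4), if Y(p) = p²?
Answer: 0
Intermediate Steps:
F = -8 (F = -3 - 5 = -8)
B(T, S) = 7 (B(T, S) = 5 + 2 = 7)
(10*Y(0))*B(F, -4) = (10*0²)*7 = (10*0)*7 = 0*7 = 0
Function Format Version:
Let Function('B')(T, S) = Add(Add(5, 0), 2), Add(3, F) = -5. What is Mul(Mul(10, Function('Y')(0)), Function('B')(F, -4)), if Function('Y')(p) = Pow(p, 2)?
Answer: 0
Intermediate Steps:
F = -8 (F = Add(-3, -5) = -8)
Function('B')(T, S) = 7 (Function('B')(T, S) = Add(5, 2) = 7)
Mul(Mul(10, Function('Y')(0)), Function('B')(F, -4)) = Mul(Mul(10, Pow(0, 2)), 7) = Mul(Mul(10, 0), 7) = Mul(0, 7) = 0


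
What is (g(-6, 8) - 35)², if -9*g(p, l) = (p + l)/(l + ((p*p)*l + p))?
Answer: 2086296976/1703025 ≈ 1225.1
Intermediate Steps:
g(p, l) = -(l + p)/(9*(l + p + l*p²)) (g(p, l) = -(p + l)/(9*(l + ((p*p)*l + p))) = -(l + p)/(9*(l + (p²*l + p))) = -(l + p)/(9*(l + (l*p² + p))) = -(l + p)/(9*(l + (p + l*p²))) = -(l + p)/(9*(l + p + l*p²)))
(g(-6, 8) - 35)² = ((-⅑*8 - ⅑*(-6))/(8 - 6 + 8*(-6)²) - 35)² = ((-8/9 + ⅔)/(8 - 6 + 8*36) - 35)² = (-2/9/(8 - 6 + 288) - 35)² = (-2/9/290 - 35)² = ((1/290)*(-2/9) - 35)² = (-1/1305 - 35)² = (-45676/1305)² = 2086296976/1703025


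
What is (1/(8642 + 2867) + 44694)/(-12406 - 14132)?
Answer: -514383247/305425842 ≈ -1.6842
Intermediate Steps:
(1/(8642 + 2867) + 44694)/(-12406 - 14132) = (1/11509 + 44694)/(-26538) = (1/11509 + 44694)*(-1/26538) = (514383247/11509)*(-1/26538) = -514383247/305425842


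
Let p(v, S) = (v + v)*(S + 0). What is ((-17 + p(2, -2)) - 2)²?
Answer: 729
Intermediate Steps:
p(v, S) = 2*S*v (p(v, S) = (2*v)*S = 2*S*v)
((-17 + p(2, -2)) - 2)² = ((-17 + 2*(-2)*2) - 2)² = ((-17 - 8) - 2)² = (-25 - 2)² = (-27)² = 729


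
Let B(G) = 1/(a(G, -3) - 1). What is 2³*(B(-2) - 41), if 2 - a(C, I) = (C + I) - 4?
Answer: -1636/5 ≈ -327.20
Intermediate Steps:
a(C, I) = 6 - C - I (a(C, I) = 2 - ((C + I) - 4) = 2 - (-4 + C + I) = 2 + (4 - C - I) = 6 - C - I)
B(G) = 1/(8 - G) (B(G) = 1/((6 - G - 1*(-3)) - 1) = 1/((6 - G + 3) - 1) = 1/((9 - G) - 1) = 1/(8 - G))
2³*(B(-2) - 41) = 2³*(-1/(-8 - 2) - 41) = 8*(-1/(-10) - 41) = 8*(-1*(-⅒) - 41) = 8*(⅒ - 41) = 8*(-409/10) = -1636/5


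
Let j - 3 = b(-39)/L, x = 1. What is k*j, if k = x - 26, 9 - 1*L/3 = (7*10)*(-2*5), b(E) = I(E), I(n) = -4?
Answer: -159425/2127 ≈ -74.953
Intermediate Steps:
b(E) = -4
L = 2127 (L = 27 - 3*7*10*(-2*5) = 27 - 210*(-10) = 27 - 3*(-700) = 27 + 2100 = 2127)
j = 6377/2127 (j = 3 - 4/2127 = 6377/2127 ≈ 2.9981)
k = -25 (k = 1 - 26 = -25)
k*j = -25*6377/2127 = -159425/2127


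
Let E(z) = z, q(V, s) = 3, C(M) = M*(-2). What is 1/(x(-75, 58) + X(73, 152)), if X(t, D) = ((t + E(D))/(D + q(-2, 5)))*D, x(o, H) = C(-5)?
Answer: 31/7150 ≈ 0.0043357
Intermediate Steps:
C(M) = -2*M
x(o, H) = 10 (x(o, H) = -2*(-5) = 10)
X(t, D) = D*(D + t)/(3 + D) (X(t, D) = ((t + D)/(D + 3))*D = ((D + t)/(3 + D))*D = D*(D + t)/(3 + D))
1/(x(-75, 58) + X(73, 152)) = 1/(10 + 152*(152 + 73)/(3 + 152)) = 1/(10 + 152*225/155) = 1/(10 + 152*(1/155)*225) = 1/(10 + 6840/31) = 1/(7150/31) = 31/7150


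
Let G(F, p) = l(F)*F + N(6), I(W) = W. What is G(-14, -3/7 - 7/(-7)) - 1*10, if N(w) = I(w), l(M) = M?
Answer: 192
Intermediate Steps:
N(w) = w
G(F, p) = 6 + F**2 (G(F, p) = F*F + 6 = F**2 + 6 = 6 + F**2)
G(-14, -3/7 - 7/(-7)) - 1*10 = (6 + (-14)**2) - 1*10 = (6 + 196) - 10 = 202 - 10 = 192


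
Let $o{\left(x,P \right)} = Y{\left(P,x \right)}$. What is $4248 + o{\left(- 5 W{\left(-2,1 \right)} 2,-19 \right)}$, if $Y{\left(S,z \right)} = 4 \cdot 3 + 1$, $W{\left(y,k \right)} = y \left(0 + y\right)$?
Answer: $4261$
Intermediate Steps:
$W{\left(y,k \right)} = y^{2}$ ($W{\left(y,k \right)} = y y = y^{2}$)
$Y{\left(S,z \right)} = 13$ ($Y{\left(S,z \right)} = 12 + 1 = 13$)
$o{\left(x,P \right)} = 13$
$4248 + o{\left(- 5 W{\left(-2,1 \right)} 2,-19 \right)} = 4248 + 13 = 4261$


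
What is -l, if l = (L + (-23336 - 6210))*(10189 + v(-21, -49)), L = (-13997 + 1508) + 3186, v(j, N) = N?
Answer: 393928860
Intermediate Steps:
L = -9303 (L = -12489 + 3186 = -9303)
l = -393928860 (l = (-9303 + (-23336 - 6210))*(10189 - 49) = (-9303 - 29546)*10140 = -38849*10140 = -393928860)
-l = -1*(-393928860) = 393928860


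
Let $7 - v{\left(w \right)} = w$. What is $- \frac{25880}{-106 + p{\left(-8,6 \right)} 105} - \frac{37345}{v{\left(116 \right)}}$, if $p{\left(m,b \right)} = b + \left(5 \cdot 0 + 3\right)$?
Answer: $\frac{28511535}{91451} \approx 311.77$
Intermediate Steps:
$p{\left(m,b \right)} = 3 + b$ ($p{\left(m,b \right)} = b + \left(0 + 3\right) = b + 3 = 3 + b$)
$v{\left(w \right)} = 7 - w$
$- \frac{25880}{-106 + p{\left(-8,6 \right)} 105} - \frac{37345}{v{\left(116 \right)}} = - \frac{25880}{-106 + \left(3 + 6\right) 105} - \frac{37345}{7 - 116} = - \frac{25880}{-106 + 9 \cdot 105} - \frac{37345}{7 - 116} = - \frac{25880}{-106 + 945} - \frac{37345}{-109} = - \frac{25880}{839} - - \frac{37345}{109} = \left(-25880\right) \frac{1}{839} + \frac{37345}{109} = - \frac{25880}{839} + \frac{37345}{109} = \frac{28511535}{91451}$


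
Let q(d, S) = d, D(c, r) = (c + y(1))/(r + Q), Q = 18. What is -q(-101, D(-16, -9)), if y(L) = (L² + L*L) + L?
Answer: 101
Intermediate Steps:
y(L) = L + 2*L² (y(L) = (L² + L²) + L = 2*L² + L = L + 2*L²)
D(c, r) = (3 + c)/(18 + r) (D(c, r) = (c + 1*(1 + 2*1))/(r + 18) = (c + 1*(1 + 2))/(18 + r) = (c + 1*3)/(18 + r) = (c + 3)/(18 + r) = (3 + c)/(18 + r))
-q(-101, D(-16, -9)) = -1*(-101) = 101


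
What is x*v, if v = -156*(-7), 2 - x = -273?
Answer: 300300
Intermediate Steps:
x = 275 (x = 2 - 1*(-273) = 2 + 273 = 275)
v = 1092
x*v = 275*1092 = 300300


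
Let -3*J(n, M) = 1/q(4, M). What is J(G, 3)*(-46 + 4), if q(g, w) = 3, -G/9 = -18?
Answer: 14/3 ≈ 4.6667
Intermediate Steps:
G = 162 (G = -9*(-18) = 162)
J(n, M) = -⅑ (J(n, M) = -⅓/3 = -⅓*⅓ = -⅑)
J(G, 3)*(-46 + 4) = -(-46 + 4)/9 = -⅑*(-42) = 14/3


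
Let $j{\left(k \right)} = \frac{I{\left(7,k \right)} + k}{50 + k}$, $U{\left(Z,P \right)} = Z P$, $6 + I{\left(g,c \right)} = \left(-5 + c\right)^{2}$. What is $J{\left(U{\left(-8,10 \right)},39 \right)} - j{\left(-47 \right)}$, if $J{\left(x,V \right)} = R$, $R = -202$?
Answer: $- \frac{3257}{3} \approx -1085.7$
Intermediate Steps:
$I{\left(g,c \right)} = -6 + \left(-5 + c\right)^{2}$
$U{\left(Z,P \right)} = P Z$
$J{\left(x,V \right)} = -202$
$j{\left(k \right)} = \frac{-6 + k + \left(-5 + k\right)^{2}}{50 + k}$ ($j{\left(k \right)} = \frac{\left(-6 + \left(-5 + k\right)^{2}\right) + k}{50 + k} = \frac{-6 + k + \left(-5 + k\right)^{2}}{50 + k}$)
$J{\left(U{\left(-8,10 \right)},39 \right)} - j{\left(-47 \right)} = -202 - \frac{-6 - 47 + \left(-5 - 47\right)^{2}}{50 - 47} = -202 - \frac{-6 - 47 + \left(-52\right)^{2}}{3} = -202 - \frac{-6 - 47 + 2704}{3} = -202 - \frac{1}{3} \cdot 2651 = -202 - \frac{2651}{3} = - \frac{3257}{3}$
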